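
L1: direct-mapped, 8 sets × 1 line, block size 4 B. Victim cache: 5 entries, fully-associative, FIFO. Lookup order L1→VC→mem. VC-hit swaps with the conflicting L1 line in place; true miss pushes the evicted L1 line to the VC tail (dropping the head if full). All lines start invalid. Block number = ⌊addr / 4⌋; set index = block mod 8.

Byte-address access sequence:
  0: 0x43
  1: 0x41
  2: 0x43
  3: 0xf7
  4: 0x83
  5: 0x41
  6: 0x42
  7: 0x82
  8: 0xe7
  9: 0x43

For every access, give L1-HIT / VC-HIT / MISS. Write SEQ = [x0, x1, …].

SEQ = [MISS, L1-HIT, L1-HIT, MISS, MISS, VC-HIT, L1-HIT, VC-HIT, MISS, VC-HIT]

#0 0x43→b16/s0 MISS; vc=[]
#1 0x41→b16/s0 L1-HIT; vc=[]
#2 0x43→b16/s0 L1-HIT; vc=[]
#3 0xf7→b61/s5 MISS; vc=[]
#4 0x83→b32/s0 MISS; vc=[16]
#5 0x41→b16/s0 VC-HIT; vc=[32]
#6 0x42→b16/s0 L1-HIT; vc=[32]
#7 0x82→b32/s0 VC-HIT; vc=[16]
#8 0xe7→b57/s1 MISS; vc=[16]
#9 0x43→b16/s0 VC-HIT; vc=[32]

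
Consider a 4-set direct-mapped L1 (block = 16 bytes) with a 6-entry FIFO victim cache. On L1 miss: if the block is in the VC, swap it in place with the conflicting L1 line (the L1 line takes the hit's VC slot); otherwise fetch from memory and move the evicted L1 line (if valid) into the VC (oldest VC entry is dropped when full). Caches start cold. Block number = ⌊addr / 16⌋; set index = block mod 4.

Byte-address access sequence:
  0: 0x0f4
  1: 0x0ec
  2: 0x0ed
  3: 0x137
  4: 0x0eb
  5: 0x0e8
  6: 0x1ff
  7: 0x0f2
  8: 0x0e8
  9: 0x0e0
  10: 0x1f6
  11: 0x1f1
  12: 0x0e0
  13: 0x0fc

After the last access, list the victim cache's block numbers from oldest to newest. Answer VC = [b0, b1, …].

#0 0xf4→b15/s3 MISS; vc=[]
#1 0xec→b14/s2 MISS; vc=[]
#2 0xed→b14/s2 L1-HIT; vc=[]
#3 0x137→b19/s3 MISS; vc=[15]
#4 0xeb→b14/s2 L1-HIT; vc=[15]
#5 0xe8→b14/s2 L1-HIT; vc=[15]
#6 0x1ff→b31/s3 MISS; vc=[15,19]
#7 0xf2→b15/s3 VC-HIT; vc=[31,19]
#8 0xe8→b14/s2 L1-HIT; vc=[31,19]
#9 0xe0→b14/s2 L1-HIT; vc=[31,19]
#10 0x1f6→b31/s3 VC-HIT; vc=[15,19]
#11 0x1f1→b31/s3 L1-HIT; vc=[15,19]
#12 0xe0→b14/s2 L1-HIT; vc=[15,19]
#13 0xfc→b15/s3 VC-HIT; vc=[31,19]

VC = [31, 19]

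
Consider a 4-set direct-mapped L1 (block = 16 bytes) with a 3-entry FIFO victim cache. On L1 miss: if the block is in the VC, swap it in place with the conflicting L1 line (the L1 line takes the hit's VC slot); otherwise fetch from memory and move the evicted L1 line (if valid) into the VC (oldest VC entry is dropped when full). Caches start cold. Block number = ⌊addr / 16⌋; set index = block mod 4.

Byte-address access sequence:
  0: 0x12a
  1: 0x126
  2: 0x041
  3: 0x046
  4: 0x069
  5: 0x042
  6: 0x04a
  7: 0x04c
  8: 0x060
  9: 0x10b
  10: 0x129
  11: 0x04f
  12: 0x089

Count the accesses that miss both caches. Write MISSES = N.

#0 0x12a→b18/s2 MISS; vc=[]
#1 0x126→b18/s2 L1-HIT; vc=[]
#2 0x41→b4/s0 MISS; vc=[]
#3 0x46→b4/s0 L1-HIT; vc=[]
#4 0x69→b6/s2 MISS; vc=[18]
#5 0x42→b4/s0 L1-HIT; vc=[18]
#6 0x4a→b4/s0 L1-HIT; vc=[18]
#7 0x4c→b4/s0 L1-HIT; vc=[18]
#8 0x60→b6/s2 L1-HIT; vc=[18]
#9 0x10b→b16/s0 MISS; vc=[18,4]
#10 0x129→b18/s2 VC-HIT; vc=[6,4]
#11 0x4f→b4/s0 VC-HIT; vc=[6,16]
#12 0x89→b8/s0 MISS; vc=[6,16,4]

MISSES = 5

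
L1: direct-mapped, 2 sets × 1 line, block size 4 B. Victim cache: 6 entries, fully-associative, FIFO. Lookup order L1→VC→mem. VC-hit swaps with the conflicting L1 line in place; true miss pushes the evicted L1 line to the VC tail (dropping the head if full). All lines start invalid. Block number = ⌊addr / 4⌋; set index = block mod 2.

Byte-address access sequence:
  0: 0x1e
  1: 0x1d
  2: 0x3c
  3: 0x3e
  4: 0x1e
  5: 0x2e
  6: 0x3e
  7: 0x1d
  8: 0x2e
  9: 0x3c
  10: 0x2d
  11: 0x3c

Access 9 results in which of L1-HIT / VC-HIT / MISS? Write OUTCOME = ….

#0 0x1e→b7/s1 MISS; vc=[]
#1 0x1d→b7/s1 L1-HIT; vc=[]
#2 0x3c→b15/s1 MISS; vc=[7]
#3 0x3e→b15/s1 L1-HIT; vc=[7]
#4 0x1e→b7/s1 VC-HIT; vc=[15]
#5 0x2e→b11/s1 MISS; vc=[15,7]
#6 0x3e→b15/s1 VC-HIT; vc=[11,7]
#7 0x1d→b7/s1 VC-HIT; vc=[11,15]
#8 0x2e→b11/s1 VC-HIT; vc=[7,15]
#9 0x3c→b15/s1 VC-HIT; vc=[7,11]
#10 0x2d→b11/s1 VC-HIT; vc=[7,15]
#11 0x3c→b15/s1 VC-HIT; vc=[7,11]

OUTCOME = VC-HIT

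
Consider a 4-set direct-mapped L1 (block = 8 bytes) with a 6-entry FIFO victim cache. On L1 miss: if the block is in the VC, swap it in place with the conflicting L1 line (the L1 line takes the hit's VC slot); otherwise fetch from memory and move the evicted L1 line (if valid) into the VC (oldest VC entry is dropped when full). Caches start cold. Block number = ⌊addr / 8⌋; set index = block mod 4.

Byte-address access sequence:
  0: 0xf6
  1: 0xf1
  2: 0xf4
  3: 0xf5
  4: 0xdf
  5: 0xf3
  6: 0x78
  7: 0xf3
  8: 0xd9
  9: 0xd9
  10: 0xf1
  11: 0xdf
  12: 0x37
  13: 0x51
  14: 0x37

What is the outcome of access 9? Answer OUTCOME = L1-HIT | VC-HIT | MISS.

  [0] addr=0xf6 blk=30 s=2: MISS | VC []
  [1] addr=0xf1 blk=30 s=2: L1-HIT | VC []
  [2] addr=0xf4 blk=30 s=2: L1-HIT | VC []
  [3] addr=0xf5 blk=30 s=2: L1-HIT | VC []
  [4] addr=0xdf blk=27 s=3: MISS | VC []
  [5] addr=0xf3 blk=30 s=2: L1-HIT | VC []
  [6] addr=0x78 blk=15 s=3: MISS | VC [27]
  [7] addr=0xf3 blk=30 s=2: L1-HIT | VC [27]
  [8] addr=0xd9 blk=27 s=3: VC-HIT | VC [15]
  [9] addr=0xd9 blk=27 s=3: L1-HIT | VC [15]
  [10] addr=0xf1 blk=30 s=2: L1-HIT | VC [15]
  [11] addr=0xdf blk=27 s=3: L1-HIT | VC [15]
  [12] addr=0x37 blk=6 s=2: MISS | VC [15, 30]
  [13] addr=0x51 blk=10 s=2: MISS | VC [15, 30, 6]
  [14] addr=0x37 blk=6 s=2: VC-HIT | VC [15, 30, 10]

OUTCOME = L1-HIT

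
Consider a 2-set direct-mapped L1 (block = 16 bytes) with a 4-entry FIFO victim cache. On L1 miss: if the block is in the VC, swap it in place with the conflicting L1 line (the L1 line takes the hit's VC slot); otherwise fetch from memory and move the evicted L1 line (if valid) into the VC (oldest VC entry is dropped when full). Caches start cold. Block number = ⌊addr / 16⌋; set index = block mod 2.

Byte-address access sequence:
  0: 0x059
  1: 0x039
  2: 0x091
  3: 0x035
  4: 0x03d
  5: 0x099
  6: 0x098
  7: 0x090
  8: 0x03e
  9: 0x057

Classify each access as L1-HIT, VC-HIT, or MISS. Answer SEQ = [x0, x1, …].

SEQ = [MISS, MISS, MISS, VC-HIT, L1-HIT, VC-HIT, L1-HIT, L1-HIT, VC-HIT, VC-HIT]

0: 0x59 (blk 5, set 1) → MISS  vc=[]
1: 0x39 (blk 3, set 1) → MISS  vc=[5]
2: 0x91 (blk 9, set 1) → MISS  vc=[5, 3]
3: 0x35 (blk 3, set 1) → VC-HIT  vc=[5, 9]
4: 0x3d (blk 3, set 1) → L1-HIT  vc=[5, 9]
5: 0x99 (blk 9, set 1) → VC-HIT  vc=[5, 3]
6: 0x98 (blk 9, set 1) → L1-HIT  vc=[5, 3]
7: 0x90 (blk 9, set 1) → L1-HIT  vc=[5, 3]
8: 0x3e (blk 3, set 1) → VC-HIT  vc=[5, 9]
9: 0x57 (blk 5, set 1) → VC-HIT  vc=[3, 9]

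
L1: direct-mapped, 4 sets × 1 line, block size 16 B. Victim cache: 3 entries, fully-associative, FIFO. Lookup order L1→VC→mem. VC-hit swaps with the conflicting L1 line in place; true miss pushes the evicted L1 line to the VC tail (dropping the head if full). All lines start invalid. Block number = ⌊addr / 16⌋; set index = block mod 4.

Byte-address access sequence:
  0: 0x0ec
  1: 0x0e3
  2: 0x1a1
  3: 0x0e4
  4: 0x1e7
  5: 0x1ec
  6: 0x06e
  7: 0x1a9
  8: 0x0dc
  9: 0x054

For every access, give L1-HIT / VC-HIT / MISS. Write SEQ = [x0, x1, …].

SEQ = [MISS, L1-HIT, MISS, VC-HIT, MISS, L1-HIT, MISS, VC-HIT, MISS, MISS]

  [0] addr=0xec blk=14 s=2: MISS | VC []
  [1] addr=0xe3 blk=14 s=2: L1-HIT | VC []
  [2] addr=0x1a1 blk=26 s=2: MISS | VC [14]
  [3] addr=0xe4 blk=14 s=2: VC-HIT | VC [26]
  [4] addr=0x1e7 blk=30 s=2: MISS | VC [26, 14]
  [5] addr=0x1ec blk=30 s=2: L1-HIT | VC [26, 14]
  [6] addr=0x6e blk=6 s=2: MISS | VC [26, 14, 30]
  [7] addr=0x1a9 blk=26 s=2: VC-HIT | VC [6, 14, 30]
  [8] addr=0xdc blk=13 s=1: MISS | VC [6, 14, 30]
  [9] addr=0x54 blk=5 s=1: MISS | VC [14, 30, 13]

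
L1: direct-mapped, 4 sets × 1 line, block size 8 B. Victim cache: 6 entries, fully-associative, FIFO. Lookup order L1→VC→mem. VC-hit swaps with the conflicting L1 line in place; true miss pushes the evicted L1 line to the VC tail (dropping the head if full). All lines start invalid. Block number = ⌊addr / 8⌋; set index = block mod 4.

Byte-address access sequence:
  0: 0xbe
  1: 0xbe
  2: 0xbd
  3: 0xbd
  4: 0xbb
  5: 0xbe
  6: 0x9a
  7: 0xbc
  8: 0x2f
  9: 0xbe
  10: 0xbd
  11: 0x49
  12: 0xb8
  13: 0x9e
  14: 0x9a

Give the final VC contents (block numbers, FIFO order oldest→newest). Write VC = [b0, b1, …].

0: 0xbe (blk 23, set 3) → MISS  vc=[]
1: 0xbe (blk 23, set 3) → L1-HIT  vc=[]
2: 0xbd (blk 23, set 3) → L1-HIT  vc=[]
3: 0xbd (blk 23, set 3) → L1-HIT  vc=[]
4: 0xbb (blk 23, set 3) → L1-HIT  vc=[]
5: 0xbe (blk 23, set 3) → L1-HIT  vc=[]
6: 0x9a (blk 19, set 3) → MISS  vc=[23]
7: 0xbc (blk 23, set 3) → VC-HIT  vc=[19]
8: 0x2f (blk 5, set 1) → MISS  vc=[19]
9: 0xbe (blk 23, set 3) → L1-HIT  vc=[19]
10: 0xbd (blk 23, set 3) → L1-HIT  vc=[19]
11: 0x49 (blk 9, set 1) → MISS  vc=[19, 5]
12: 0xb8 (blk 23, set 3) → L1-HIT  vc=[19, 5]
13: 0x9e (blk 19, set 3) → VC-HIT  vc=[23, 5]
14: 0x9a (blk 19, set 3) → L1-HIT  vc=[23, 5]

VC = [23, 5]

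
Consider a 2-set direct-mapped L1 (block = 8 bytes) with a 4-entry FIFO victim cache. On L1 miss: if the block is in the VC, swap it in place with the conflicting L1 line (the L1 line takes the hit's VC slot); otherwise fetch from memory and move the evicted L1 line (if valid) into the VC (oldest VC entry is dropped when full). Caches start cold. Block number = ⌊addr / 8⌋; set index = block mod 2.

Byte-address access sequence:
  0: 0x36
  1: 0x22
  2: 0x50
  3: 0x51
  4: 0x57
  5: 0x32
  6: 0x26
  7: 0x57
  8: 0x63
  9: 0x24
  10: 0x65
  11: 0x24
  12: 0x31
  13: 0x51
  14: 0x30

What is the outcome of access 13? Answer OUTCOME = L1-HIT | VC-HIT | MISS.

  [0] addr=0x36 blk=6 s=0: MISS | VC []
  [1] addr=0x22 blk=4 s=0: MISS | VC [6]
  [2] addr=0x50 blk=10 s=0: MISS | VC [6, 4]
  [3] addr=0x51 blk=10 s=0: L1-HIT | VC [6, 4]
  [4] addr=0x57 blk=10 s=0: L1-HIT | VC [6, 4]
  [5] addr=0x32 blk=6 s=0: VC-HIT | VC [10, 4]
  [6] addr=0x26 blk=4 s=0: VC-HIT | VC [10, 6]
  [7] addr=0x57 blk=10 s=0: VC-HIT | VC [4, 6]
  [8] addr=0x63 blk=12 s=0: MISS | VC [4, 6, 10]
  [9] addr=0x24 blk=4 s=0: VC-HIT | VC [12, 6, 10]
  [10] addr=0x65 blk=12 s=0: VC-HIT | VC [4, 6, 10]
  [11] addr=0x24 blk=4 s=0: VC-HIT | VC [12, 6, 10]
  [12] addr=0x31 blk=6 s=0: VC-HIT | VC [12, 4, 10]
  [13] addr=0x51 blk=10 s=0: VC-HIT | VC [12, 4, 6]
  [14] addr=0x30 blk=6 s=0: VC-HIT | VC [12, 4, 10]

OUTCOME = VC-HIT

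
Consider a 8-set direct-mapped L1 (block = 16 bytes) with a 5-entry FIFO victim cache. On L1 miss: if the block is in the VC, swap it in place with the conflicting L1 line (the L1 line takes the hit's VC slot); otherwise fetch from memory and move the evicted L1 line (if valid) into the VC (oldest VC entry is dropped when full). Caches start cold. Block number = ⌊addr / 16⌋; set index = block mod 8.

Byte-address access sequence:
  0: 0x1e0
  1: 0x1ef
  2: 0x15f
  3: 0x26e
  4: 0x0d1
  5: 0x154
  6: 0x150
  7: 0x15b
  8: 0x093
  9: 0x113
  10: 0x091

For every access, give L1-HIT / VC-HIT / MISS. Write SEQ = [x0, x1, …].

SEQ = [MISS, L1-HIT, MISS, MISS, MISS, VC-HIT, L1-HIT, L1-HIT, MISS, MISS, VC-HIT]

0: 0x1e0 (blk 30, set 6) → MISS  vc=[]
1: 0x1ef (blk 30, set 6) → L1-HIT  vc=[]
2: 0x15f (blk 21, set 5) → MISS  vc=[]
3: 0x26e (blk 38, set 6) → MISS  vc=[30]
4: 0xd1 (blk 13, set 5) → MISS  vc=[30, 21]
5: 0x154 (blk 21, set 5) → VC-HIT  vc=[30, 13]
6: 0x150 (blk 21, set 5) → L1-HIT  vc=[30, 13]
7: 0x15b (blk 21, set 5) → L1-HIT  vc=[30, 13]
8: 0x93 (blk 9, set 1) → MISS  vc=[30, 13]
9: 0x113 (blk 17, set 1) → MISS  vc=[30, 13, 9]
10: 0x91 (blk 9, set 1) → VC-HIT  vc=[30, 13, 17]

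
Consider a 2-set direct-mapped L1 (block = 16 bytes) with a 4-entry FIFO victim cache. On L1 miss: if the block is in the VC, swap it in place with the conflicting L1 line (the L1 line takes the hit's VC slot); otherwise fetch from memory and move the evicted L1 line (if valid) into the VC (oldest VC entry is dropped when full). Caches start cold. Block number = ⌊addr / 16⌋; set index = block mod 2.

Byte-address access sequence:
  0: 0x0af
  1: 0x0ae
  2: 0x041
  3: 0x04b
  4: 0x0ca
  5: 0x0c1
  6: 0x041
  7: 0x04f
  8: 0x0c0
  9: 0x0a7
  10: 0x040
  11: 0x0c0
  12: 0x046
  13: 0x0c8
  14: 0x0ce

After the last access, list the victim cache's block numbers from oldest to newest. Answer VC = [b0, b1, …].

0: 0xaf (blk 10, set 0) → MISS  vc=[]
1: 0xae (blk 10, set 0) → L1-HIT  vc=[]
2: 0x41 (blk 4, set 0) → MISS  vc=[10]
3: 0x4b (blk 4, set 0) → L1-HIT  vc=[10]
4: 0xca (blk 12, set 0) → MISS  vc=[10, 4]
5: 0xc1 (blk 12, set 0) → L1-HIT  vc=[10, 4]
6: 0x41 (blk 4, set 0) → VC-HIT  vc=[10, 12]
7: 0x4f (blk 4, set 0) → L1-HIT  vc=[10, 12]
8: 0xc0 (blk 12, set 0) → VC-HIT  vc=[10, 4]
9: 0xa7 (blk 10, set 0) → VC-HIT  vc=[12, 4]
10: 0x40 (blk 4, set 0) → VC-HIT  vc=[12, 10]
11: 0xc0 (blk 12, set 0) → VC-HIT  vc=[4, 10]
12: 0x46 (blk 4, set 0) → VC-HIT  vc=[12, 10]
13: 0xc8 (blk 12, set 0) → VC-HIT  vc=[4, 10]
14: 0xce (blk 12, set 0) → L1-HIT  vc=[4, 10]

VC = [4, 10]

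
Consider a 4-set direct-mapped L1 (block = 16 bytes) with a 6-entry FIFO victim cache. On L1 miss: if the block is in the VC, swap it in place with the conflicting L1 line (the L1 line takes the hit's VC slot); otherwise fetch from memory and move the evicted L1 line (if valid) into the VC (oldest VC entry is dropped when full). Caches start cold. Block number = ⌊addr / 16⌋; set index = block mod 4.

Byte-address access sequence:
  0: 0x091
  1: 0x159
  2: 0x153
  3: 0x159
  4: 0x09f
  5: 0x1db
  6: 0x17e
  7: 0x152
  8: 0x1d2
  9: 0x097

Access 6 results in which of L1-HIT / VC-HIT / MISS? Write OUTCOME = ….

OUTCOME = MISS

  [0] addr=0x91 blk=9 s=1: MISS | VC []
  [1] addr=0x159 blk=21 s=1: MISS | VC [9]
  [2] addr=0x153 blk=21 s=1: L1-HIT | VC [9]
  [3] addr=0x159 blk=21 s=1: L1-HIT | VC [9]
  [4] addr=0x9f blk=9 s=1: VC-HIT | VC [21]
  [5] addr=0x1db blk=29 s=1: MISS | VC [21, 9]
  [6] addr=0x17e blk=23 s=3: MISS | VC [21, 9]
  [7] addr=0x152 blk=21 s=1: VC-HIT | VC [29, 9]
  [8] addr=0x1d2 blk=29 s=1: VC-HIT | VC [21, 9]
  [9] addr=0x97 blk=9 s=1: VC-HIT | VC [21, 29]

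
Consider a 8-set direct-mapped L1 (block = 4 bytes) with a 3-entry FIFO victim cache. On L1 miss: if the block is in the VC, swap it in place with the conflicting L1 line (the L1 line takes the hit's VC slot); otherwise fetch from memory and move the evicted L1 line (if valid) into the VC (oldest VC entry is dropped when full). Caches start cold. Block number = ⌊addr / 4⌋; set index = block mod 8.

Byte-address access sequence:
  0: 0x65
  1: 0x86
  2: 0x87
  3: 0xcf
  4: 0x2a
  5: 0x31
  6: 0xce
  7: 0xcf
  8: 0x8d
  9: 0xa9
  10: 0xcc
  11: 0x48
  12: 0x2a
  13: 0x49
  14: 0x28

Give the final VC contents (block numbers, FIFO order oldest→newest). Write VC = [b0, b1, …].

  [0] addr=0x65 blk=25 s=1: MISS | VC []
  [1] addr=0x86 blk=33 s=1: MISS | VC [25]
  [2] addr=0x87 blk=33 s=1: L1-HIT | VC [25]
  [3] addr=0xcf blk=51 s=3: MISS | VC [25]
  [4] addr=0x2a blk=10 s=2: MISS | VC [25]
  [5] addr=0x31 blk=12 s=4: MISS | VC [25]
  [6] addr=0xce blk=51 s=3: L1-HIT | VC [25]
  [7] addr=0xcf blk=51 s=3: L1-HIT | VC [25]
  [8] addr=0x8d blk=35 s=3: MISS | VC [25, 51]
  [9] addr=0xa9 blk=42 s=2: MISS | VC [25, 51, 10]
  [10] addr=0xcc blk=51 s=3: VC-HIT | VC [25, 35, 10]
  [11] addr=0x48 blk=18 s=2: MISS | VC [35, 10, 42]
  [12] addr=0x2a blk=10 s=2: VC-HIT | VC [35, 18, 42]
  [13] addr=0x49 blk=18 s=2: VC-HIT | VC [35, 10, 42]
  [14] addr=0x28 blk=10 s=2: VC-HIT | VC [35, 18, 42]

VC = [35, 18, 42]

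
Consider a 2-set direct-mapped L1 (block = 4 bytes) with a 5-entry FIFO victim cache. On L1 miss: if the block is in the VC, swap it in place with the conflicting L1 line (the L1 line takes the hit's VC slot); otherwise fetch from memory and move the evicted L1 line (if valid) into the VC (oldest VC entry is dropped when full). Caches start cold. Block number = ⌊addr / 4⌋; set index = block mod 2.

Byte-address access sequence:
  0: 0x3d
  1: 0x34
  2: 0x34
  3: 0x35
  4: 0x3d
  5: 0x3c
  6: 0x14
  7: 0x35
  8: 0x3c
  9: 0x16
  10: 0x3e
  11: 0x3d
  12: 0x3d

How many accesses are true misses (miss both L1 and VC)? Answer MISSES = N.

0: 0x3d (blk 15, set 1) → MISS  vc=[]
1: 0x34 (blk 13, set 1) → MISS  vc=[15]
2: 0x34 (blk 13, set 1) → L1-HIT  vc=[15]
3: 0x35 (blk 13, set 1) → L1-HIT  vc=[15]
4: 0x3d (blk 15, set 1) → VC-HIT  vc=[13]
5: 0x3c (blk 15, set 1) → L1-HIT  vc=[13]
6: 0x14 (blk 5, set 1) → MISS  vc=[13, 15]
7: 0x35 (blk 13, set 1) → VC-HIT  vc=[5, 15]
8: 0x3c (blk 15, set 1) → VC-HIT  vc=[5, 13]
9: 0x16 (blk 5, set 1) → VC-HIT  vc=[15, 13]
10: 0x3e (blk 15, set 1) → VC-HIT  vc=[5, 13]
11: 0x3d (blk 15, set 1) → L1-HIT  vc=[5, 13]
12: 0x3d (blk 15, set 1) → L1-HIT  vc=[5, 13]

MISSES = 3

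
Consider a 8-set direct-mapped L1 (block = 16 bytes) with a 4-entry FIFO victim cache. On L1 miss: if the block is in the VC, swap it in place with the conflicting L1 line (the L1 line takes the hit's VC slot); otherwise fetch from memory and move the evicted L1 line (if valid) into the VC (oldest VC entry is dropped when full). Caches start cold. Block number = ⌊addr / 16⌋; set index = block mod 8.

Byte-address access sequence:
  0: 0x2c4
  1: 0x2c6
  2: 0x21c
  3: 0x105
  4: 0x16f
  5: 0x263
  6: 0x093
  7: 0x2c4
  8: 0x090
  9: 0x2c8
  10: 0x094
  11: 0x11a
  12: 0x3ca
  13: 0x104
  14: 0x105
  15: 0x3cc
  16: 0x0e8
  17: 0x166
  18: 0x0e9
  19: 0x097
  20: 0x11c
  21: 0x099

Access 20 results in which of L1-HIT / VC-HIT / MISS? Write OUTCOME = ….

0: 0x2c4 (blk 44, set 4) → MISS  vc=[]
1: 0x2c6 (blk 44, set 4) → L1-HIT  vc=[]
2: 0x21c (blk 33, set 1) → MISS  vc=[]
3: 0x105 (blk 16, set 0) → MISS  vc=[]
4: 0x16f (blk 22, set 6) → MISS  vc=[]
5: 0x263 (blk 38, set 6) → MISS  vc=[22]
6: 0x93 (blk 9, set 1) → MISS  vc=[22, 33]
7: 0x2c4 (blk 44, set 4) → L1-HIT  vc=[22, 33]
8: 0x90 (blk 9, set 1) → L1-HIT  vc=[22, 33]
9: 0x2c8 (blk 44, set 4) → L1-HIT  vc=[22, 33]
10: 0x94 (blk 9, set 1) → L1-HIT  vc=[22, 33]
11: 0x11a (blk 17, set 1) → MISS  vc=[22, 33, 9]
12: 0x3ca (blk 60, set 4) → MISS  vc=[22, 33, 9, 44]
13: 0x104 (blk 16, set 0) → L1-HIT  vc=[22, 33, 9, 44]
14: 0x105 (blk 16, set 0) → L1-HIT  vc=[22, 33, 9, 44]
15: 0x3cc (blk 60, set 4) → L1-HIT  vc=[22, 33, 9, 44]
16: 0xe8 (blk 14, set 6) → MISS  vc=[33, 9, 44, 38]
17: 0x166 (blk 22, set 6) → MISS  vc=[9, 44, 38, 14]
18: 0xe9 (blk 14, set 6) → VC-HIT  vc=[9, 44, 38, 22]
19: 0x97 (blk 9, set 1) → VC-HIT  vc=[17, 44, 38, 22]
20: 0x11c (blk 17, set 1) → VC-HIT  vc=[9, 44, 38, 22]
21: 0x99 (blk 9, set 1) → VC-HIT  vc=[17, 44, 38, 22]

OUTCOME = VC-HIT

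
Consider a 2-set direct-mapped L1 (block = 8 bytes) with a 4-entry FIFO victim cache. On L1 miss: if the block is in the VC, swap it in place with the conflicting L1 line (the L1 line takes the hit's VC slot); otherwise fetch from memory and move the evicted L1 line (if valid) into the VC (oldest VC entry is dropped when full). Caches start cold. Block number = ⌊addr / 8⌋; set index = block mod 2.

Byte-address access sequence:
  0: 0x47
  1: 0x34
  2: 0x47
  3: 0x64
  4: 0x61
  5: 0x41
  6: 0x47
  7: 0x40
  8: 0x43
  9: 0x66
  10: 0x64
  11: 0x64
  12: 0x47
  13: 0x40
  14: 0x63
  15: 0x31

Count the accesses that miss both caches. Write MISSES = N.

MISSES = 3

#0 0x47→b8/s0 MISS; vc=[]
#1 0x34→b6/s0 MISS; vc=[8]
#2 0x47→b8/s0 VC-HIT; vc=[6]
#3 0x64→b12/s0 MISS; vc=[6,8]
#4 0x61→b12/s0 L1-HIT; vc=[6,8]
#5 0x41→b8/s0 VC-HIT; vc=[6,12]
#6 0x47→b8/s0 L1-HIT; vc=[6,12]
#7 0x40→b8/s0 L1-HIT; vc=[6,12]
#8 0x43→b8/s0 L1-HIT; vc=[6,12]
#9 0x66→b12/s0 VC-HIT; vc=[6,8]
#10 0x64→b12/s0 L1-HIT; vc=[6,8]
#11 0x64→b12/s0 L1-HIT; vc=[6,8]
#12 0x47→b8/s0 VC-HIT; vc=[6,12]
#13 0x40→b8/s0 L1-HIT; vc=[6,12]
#14 0x63→b12/s0 VC-HIT; vc=[6,8]
#15 0x31→b6/s0 VC-HIT; vc=[12,8]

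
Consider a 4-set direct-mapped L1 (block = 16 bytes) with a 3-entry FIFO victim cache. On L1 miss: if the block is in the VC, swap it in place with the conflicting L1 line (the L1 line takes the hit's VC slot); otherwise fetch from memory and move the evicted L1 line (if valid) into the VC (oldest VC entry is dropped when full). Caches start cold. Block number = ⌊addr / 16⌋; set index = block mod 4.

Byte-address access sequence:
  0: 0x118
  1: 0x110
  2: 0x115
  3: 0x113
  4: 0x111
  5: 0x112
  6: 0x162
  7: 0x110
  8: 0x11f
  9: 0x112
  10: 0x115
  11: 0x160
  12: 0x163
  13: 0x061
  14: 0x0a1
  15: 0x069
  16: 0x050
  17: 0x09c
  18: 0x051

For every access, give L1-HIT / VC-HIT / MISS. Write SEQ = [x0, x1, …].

0: 0x118 (blk 17, set 1) → MISS  vc=[]
1: 0x110 (blk 17, set 1) → L1-HIT  vc=[]
2: 0x115 (blk 17, set 1) → L1-HIT  vc=[]
3: 0x113 (blk 17, set 1) → L1-HIT  vc=[]
4: 0x111 (blk 17, set 1) → L1-HIT  vc=[]
5: 0x112 (blk 17, set 1) → L1-HIT  vc=[]
6: 0x162 (blk 22, set 2) → MISS  vc=[]
7: 0x110 (blk 17, set 1) → L1-HIT  vc=[]
8: 0x11f (blk 17, set 1) → L1-HIT  vc=[]
9: 0x112 (blk 17, set 1) → L1-HIT  vc=[]
10: 0x115 (blk 17, set 1) → L1-HIT  vc=[]
11: 0x160 (blk 22, set 2) → L1-HIT  vc=[]
12: 0x163 (blk 22, set 2) → L1-HIT  vc=[]
13: 0x61 (blk 6, set 2) → MISS  vc=[22]
14: 0xa1 (blk 10, set 2) → MISS  vc=[22, 6]
15: 0x69 (blk 6, set 2) → VC-HIT  vc=[22, 10]
16: 0x50 (blk 5, set 1) → MISS  vc=[22, 10, 17]
17: 0x9c (blk 9, set 1) → MISS  vc=[10, 17, 5]
18: 0x51 (blk 5, set 1) → VC-HIT  vc=[10, 17, 9]

SEQ = [MISS, L1-HIT, L1-HIT, L1-HIT, L1-HIT, L1-HIT, MISS, L1-HIT, L1-HIT, L1-HIT, L1-HIT, L1-HIT, L1-HIT, MISS, MISS, VC-HIT, MISS, MISS, VC-HIT]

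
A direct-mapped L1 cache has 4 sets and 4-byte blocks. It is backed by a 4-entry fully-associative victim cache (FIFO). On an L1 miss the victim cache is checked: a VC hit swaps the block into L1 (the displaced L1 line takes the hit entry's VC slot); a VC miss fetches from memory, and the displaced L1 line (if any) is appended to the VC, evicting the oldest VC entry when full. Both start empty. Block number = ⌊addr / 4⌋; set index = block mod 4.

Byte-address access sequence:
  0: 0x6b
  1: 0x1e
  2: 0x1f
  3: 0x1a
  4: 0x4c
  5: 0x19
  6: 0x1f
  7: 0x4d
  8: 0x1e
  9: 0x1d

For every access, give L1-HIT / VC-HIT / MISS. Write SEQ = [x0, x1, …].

SEQ = [MISS, MISS, L1-HIT, MISS, MISS, L1-HIT, VC-HIT, VC-HIT, VC-HIT, L1-HIT]

0: 0x6b (blk 26, set 2) → MISS  vc=[]
1: 0x1e (blk 7, set 3) → MISS  vc=[]
2: 0x1f (blk 7, set 3) → L1-HIT  vc=[]
3: 0x1a (blk 6, set 2) → MISS  vc=[26]
4: 0x4c (blk 19, set 3) → MISS  vc=[26, 7]
5: 0x19 (blk 6, set 2) → L1-HIT  vc=[26, 7]
6: 0x1f (blk 7, set 3) → VC-HIT  vc=[26, 19]
7: 0x4d (blk 19, set 3) → VC-HIT  vc=[26, 7]
8: 0x1e (blk 7, set 3) → VC-HIT  vc=[26, 19]
9: 0x1d (blk 7, set 3) → L1-HIT  vc=[26, 19]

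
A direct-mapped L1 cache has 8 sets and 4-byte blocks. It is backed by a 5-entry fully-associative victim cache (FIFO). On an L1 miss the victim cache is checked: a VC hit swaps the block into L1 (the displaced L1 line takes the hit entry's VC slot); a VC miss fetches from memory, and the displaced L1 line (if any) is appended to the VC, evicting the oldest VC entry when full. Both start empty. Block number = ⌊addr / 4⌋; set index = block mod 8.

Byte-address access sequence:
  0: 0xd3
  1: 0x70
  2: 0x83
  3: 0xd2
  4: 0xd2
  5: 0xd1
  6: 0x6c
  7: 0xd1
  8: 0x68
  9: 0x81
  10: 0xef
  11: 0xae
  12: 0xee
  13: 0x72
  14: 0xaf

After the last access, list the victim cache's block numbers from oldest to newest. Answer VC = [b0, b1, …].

VC = [52, 27, 59]

  [0] addr=0xd3 blk=52 s=4: MISS | VC []
  [1] addr=0x70 blk=28 s=4: MISS | VC [52]
  [2] addr=0x83 blk=32 s=0: MISS | VC [52]
  [3] addr=0xd2 blk=52 s=4: VC-HIT | VC [28]
  [4] addr=0xd2 blk=52 s=4: L1-HIT | VC [28]
  [5] addr=0xd1 blk=52 s=4: L1-HIT | VC [28]
  [6] addr=0x6c blk=27 s=3: MISS | VC [28]
  [7] addr=0xd1 blk=52 s=4: L1-HIT | VC [28]
  [8] addr=0x68 blk=26 s=2: MISS | VC [28]
  [9] addr=0x81 blk=32 s=0: L1-HIT | VC [28]
  [10] addr=0xef blk=59 s=3: MISS | VC [28, 27]
  [11] addr=0xae blk=43 s=3: MISS | VC [28, 27, 59]
  [12] addr=0xee blk=59 s=3: VC-HIT | VC [28, 27, 43]
  [13] addr=0x72 blk=28 s=4: VC-HIT | VC [52, 27, 43]
  [14] addr=0xaf blk=43 s=3: VC-HIT | VC [52, 27, 59]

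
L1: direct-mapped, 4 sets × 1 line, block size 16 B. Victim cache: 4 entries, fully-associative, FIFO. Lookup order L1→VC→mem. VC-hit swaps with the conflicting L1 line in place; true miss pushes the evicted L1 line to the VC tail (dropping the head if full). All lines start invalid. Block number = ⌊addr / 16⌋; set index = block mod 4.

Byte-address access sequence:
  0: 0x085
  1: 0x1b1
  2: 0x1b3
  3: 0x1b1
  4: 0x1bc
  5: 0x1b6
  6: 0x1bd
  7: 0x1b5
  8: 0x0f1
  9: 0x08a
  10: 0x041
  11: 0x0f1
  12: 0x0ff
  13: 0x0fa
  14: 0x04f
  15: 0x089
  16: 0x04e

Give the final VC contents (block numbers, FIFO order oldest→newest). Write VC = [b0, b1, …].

VC = [27, 8]

  [0] addr=0x85 blk=8 s=0: MISS | VC []
  [1] addr=0x1b1 blk=27 s=3: MISS | VC []
  [2] addr=0x1b3 blk=27 s=3: L1-HIT | VC []
  [3] addr=0x1b1 blk=27 s=3: L1-HIT | VC []
  [4] addr=0x1bc blk=27 s=3: L1-HIT | VC []
  [5] addr=0x1b6 blk=27 s=3: L1-HIT | VC []
  [6] addr=0x1bd blk=27 s=3: L1-HIT | VC []
  [7] addr=0x1b5 blk=27 s=3: L1-HIT | VC []
  [8] addr=0xf1 blk=15 s=3: MISS | VC [27]
  [9] addr=0x8a blk=8 s=0: L1-HIT | VC [27]
  [10] addr=0x41 blk=4 s=0: MISS | VC [27, 8]
  [11] addr=0xf1 blk=15 s=3: L1-HIT | VC [27, 8]
  [12] addr=0xff blk=15 s=3: L1-HIT | VC [27, 8]
  [13] addr=0xfa blk=15 s=3: L1-HIT | VC [27, 8]
  [14] addr=0x4f blk=4 s=0: L1-HIT | VC [27, 8]
  [15] addr=0x89 blk=8 s=0: VC-HIT | VC [27, 4]
  [16] addr=0x4e blk=4 s=0: VC-HIT | VC [27, 8]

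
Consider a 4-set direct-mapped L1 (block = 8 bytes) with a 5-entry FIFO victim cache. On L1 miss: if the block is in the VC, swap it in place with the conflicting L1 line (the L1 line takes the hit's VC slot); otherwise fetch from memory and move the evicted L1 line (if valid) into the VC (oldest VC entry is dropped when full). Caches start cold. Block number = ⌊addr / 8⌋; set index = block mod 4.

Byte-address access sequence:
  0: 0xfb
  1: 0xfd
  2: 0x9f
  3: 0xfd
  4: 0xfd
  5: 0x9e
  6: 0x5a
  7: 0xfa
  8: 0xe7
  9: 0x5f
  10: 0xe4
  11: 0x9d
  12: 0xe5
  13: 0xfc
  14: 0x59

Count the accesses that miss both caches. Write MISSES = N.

  [0] addr=0xfb blk=31 s=3: MISS | VC []
  [1] addr=0xfd blk=31 s=3: L1-HIT | VC []
  [2] addr=0x9f blk=19 s=3: MISS | VC [31]
  [3] addr=0xfd blk=31 s=3: VC-HIT | VC [19]
  [4] addr=0xfd blk=31 s=3: L1-HIT | VC [19]
  [5] addr=0x9e blk=19 s=3: VC-HIT | VC [31]
  [6] addr=0x5a blk=11 s=3: MISS | VC [31, 19]
  [7] addr=0xfa blk=31 s=3: VC-HIT | VC [11, 19]
  [8] addr=0xe7 blk=28 s=0: MISS | VC [11, 19]
  [9] addr=0x5f blk=11 s=3: VC-HIT | VC [31, 19]
  [10] addr=0xe4 blk=28 s=0: L1-HIT | VC [31, 19]
  [11] addr=0x9d blk=19 s=3: VC-HIT | VC [31, 11]
  [12] addr=0xe5 blk=28 s=0: L1-HIT | VC [31, 11]
  [13] addr=0xfc blk=31 s=3: VC-HIT | VC [19, 11]
  [14] addr=0x59 blk=11 s=3: VC-HIT | VC [19, 31]

MISSES = 4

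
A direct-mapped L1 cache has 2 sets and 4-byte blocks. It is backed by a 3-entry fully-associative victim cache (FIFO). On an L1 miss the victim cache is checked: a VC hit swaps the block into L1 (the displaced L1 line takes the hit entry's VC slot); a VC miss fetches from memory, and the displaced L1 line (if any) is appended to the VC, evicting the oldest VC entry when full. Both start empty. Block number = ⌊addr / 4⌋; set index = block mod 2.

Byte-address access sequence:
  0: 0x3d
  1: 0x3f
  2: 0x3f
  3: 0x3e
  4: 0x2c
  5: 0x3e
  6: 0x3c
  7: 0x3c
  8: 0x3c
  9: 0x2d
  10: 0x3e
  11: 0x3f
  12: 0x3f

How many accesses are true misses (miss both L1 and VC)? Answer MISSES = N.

  [0] addr=0x3d blk=15 s=1: MISS | VC []
  [1] addr=0x3f blk=15 s=1: L1-HIT | VC []
  [2] addr=0x3f blk=15 s=1: L1-HIT | VC []
  [3] addr=0x3e blk=15 s=1: L1-HIT | VC []
  [4] addr=0x2c blk=11 s=1: MISS | VC [15]
  [5] addr=0x3e blk=15 s=1: VC-HIT | VC [11]
  [6] addr=0x3c blk=15 s=1: L1-HIT | VC [11]
  [7] addr=0x3c blk=15 s=1: L1-HIT | VC [11]
  [8] addr=0x3c blk=15 s=1: L1-HIT | VC [11]
  [9] addr=0x2d blk=11 s=1: VC-HIT | VC [15]
  [10] addr=0x3e blk=15 s=1: VC-HIT | VC [11]
  [11] addr=0x3f blk=15 s=1: L1-HIT | VC [11]
  [12] addr=0x3f blk=15 s=1: L1-HIT | VC [11]

MISSES = 2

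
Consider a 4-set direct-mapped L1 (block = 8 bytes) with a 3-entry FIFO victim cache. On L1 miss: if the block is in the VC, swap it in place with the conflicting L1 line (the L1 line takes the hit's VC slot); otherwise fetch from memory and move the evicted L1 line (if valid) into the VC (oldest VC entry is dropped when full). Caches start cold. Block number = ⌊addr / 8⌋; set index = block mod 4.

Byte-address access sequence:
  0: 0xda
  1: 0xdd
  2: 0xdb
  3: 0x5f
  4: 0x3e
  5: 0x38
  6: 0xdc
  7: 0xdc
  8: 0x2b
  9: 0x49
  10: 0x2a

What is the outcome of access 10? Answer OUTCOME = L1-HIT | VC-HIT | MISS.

OUTCOME = VC-HIT

0: 0xda (blk 27, set 3) → MISS  vc=[]
1: 0xdd (blk 27, set 3) → L1-HIT  vc=[]
2: 0xdb (blk 27, set 3) → L1-HIT  vc=[]
3: 0x5f (blk 11, set 3) → MISS  vc=[27]
4: 0x3e (blk 7, set 3) → MISS  vc=[27, 11]
5: 0x38 (blk 7, set 3) → L1-HIT  vc=[27, 11]
6: 0xdc (blk 27, set 3) → VC-HIT  vc=[7, 11]
7: 0xdc (blk 27, set 3) → L1-HIT  vc=[7, 11]
8: 0x2b (blk 5, set 1) → MISS  vc=[7, 11]
9: 0x49 (blk 9, set 1) → MISS  vc=[7, 11, 5]
10: 0x2a (blk 5, set 1) → VC-HIT  vc=[7, 11, 9]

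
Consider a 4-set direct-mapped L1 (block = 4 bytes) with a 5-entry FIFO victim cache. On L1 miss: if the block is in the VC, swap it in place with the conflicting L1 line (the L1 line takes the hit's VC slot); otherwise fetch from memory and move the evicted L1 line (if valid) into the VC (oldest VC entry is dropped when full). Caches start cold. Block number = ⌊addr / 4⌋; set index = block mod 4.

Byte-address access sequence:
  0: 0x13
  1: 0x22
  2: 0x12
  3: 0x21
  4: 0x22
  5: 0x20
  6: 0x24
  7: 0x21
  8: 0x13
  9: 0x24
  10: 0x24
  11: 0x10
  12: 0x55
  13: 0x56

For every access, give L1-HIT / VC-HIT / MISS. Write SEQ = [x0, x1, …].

SEQ = [MISS, MISS, VC-HIT, VC-HIT, L1-HIT, L1-HIT, MISS, L1-HIT, VC-HIT, L1-HIT, L1-HIT, L1-HIT, MISS, L1-HIT]

0: 0x13 (blk 4, set 0) → MISS  vc=[]
1: 0x22 (blk 8, set 0) → MISS  vc=[4]
2: 0x12 (blk 4, set 0) → VC-HIT  vc=[8]
3: 0x21 (blk 8, set 0) → VC-HIT  vc=[4]
4: 0x22 (blk 8, set 0) → L1-HIT  vc=[4]
5: 0x20 (blk 8, set 0) → L1-HIT  vc=[4]
6: 0x24 (blk 9, set 1) → MISS  vc=[4]
7: 0x21 (blk 8, set 0) → L1-HIT  vc=[4]
8: 0x13 (blk 4, set 0) → VC-HIT  vc=[8]
9: 0x24 (blk 9, set 1) → L1-HIT  vc=[8]
10: 0x24 (blk 9, set 1) → L1-HIT  vc=[8]
11: 0x10 (blk 4, set 0) → L1-HIT  vc=[8]
12: 0x55 (blk 21, set 1) → MISS  vc=[8, 9]
13: 0x56 (blk 21, set 1) → L1-HIT  vc=[8, 9]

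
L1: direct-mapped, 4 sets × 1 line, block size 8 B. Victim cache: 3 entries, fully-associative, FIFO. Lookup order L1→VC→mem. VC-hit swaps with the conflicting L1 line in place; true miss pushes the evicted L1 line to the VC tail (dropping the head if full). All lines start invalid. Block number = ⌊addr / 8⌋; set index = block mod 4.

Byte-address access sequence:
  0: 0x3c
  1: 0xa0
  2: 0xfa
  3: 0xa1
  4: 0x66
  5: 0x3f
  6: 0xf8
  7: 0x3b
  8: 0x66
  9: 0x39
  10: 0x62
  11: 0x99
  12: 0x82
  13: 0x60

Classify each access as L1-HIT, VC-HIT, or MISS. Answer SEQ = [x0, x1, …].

#0 0x3c→b7/s3 MISS; vc=[]
#1 0xa0→b20/s0 MISS; vc=[]
#2 0xfa→b31/s3 MISS; vc=[7]
#3 0xa1→b20/s0 L1-HIT; vc=[7]
#4 0x66→b12/s0 MISS; vc=[7,20]
#5 0x3f→b7/s3 VC-HIT; vc=[31,20]
#6 0xf8→b31/s3 VC-HIT; vc=[7,20]
#7 0x3b→b7/s3 VC-HIT; vc=[31,20]
#8 0x66→b12/s0 L1-HIT; vc=[31,20]
#9 0x39→b7/s3 L1-HIT; vc=[31,20]
#10 0x62→b12/s0 L1-HIT; vc=[31,20]
#11 0x99→b19/s3 MISS; vc=[31,20,7]
#12 0x82→b16/s0 MISS; vc=[20,7,12]
#13 0x60→b12/s0 VC-HIT; vc=[20,7,16]

SEQ = [MISS, MISS, MISS, L1-HIT, MISS, VC-HIT, VC-HIT, VC-HIT, L1-HIT, L1-HIT, L1-HIT, MISS, MISS, VC-HIT]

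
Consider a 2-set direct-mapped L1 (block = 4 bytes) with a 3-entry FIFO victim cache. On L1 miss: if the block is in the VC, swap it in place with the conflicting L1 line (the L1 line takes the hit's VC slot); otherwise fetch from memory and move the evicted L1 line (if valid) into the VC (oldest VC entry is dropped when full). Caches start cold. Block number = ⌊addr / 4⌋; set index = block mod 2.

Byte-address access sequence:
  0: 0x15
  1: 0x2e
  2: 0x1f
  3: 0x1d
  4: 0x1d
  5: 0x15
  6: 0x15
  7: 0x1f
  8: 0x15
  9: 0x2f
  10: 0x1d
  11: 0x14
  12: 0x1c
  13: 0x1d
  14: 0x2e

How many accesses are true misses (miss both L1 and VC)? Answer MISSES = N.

0: 0x15 (blk 5, set 1) → MISS  vc=[]
1: 0x2e (blk 11, set 1) → MISS  vc=[5]
2: 0x1f (blk 7, set 1) → MISS  vc=[5, 11]
3: 0x1d (blk 7, set 1) → L1-HIT  vc=[5, 11]
4: 0x1d (blk 7, set 1) → L1-HIT  vc=[5, 11]
5: 0x15 (blk 5, set 1) → VC-HIT  vc=[7, 11]
6: 0x15 (blk 5, set 1) → L1-HIT  vc=[7, 11]
7: 0x1f (blk 7, set 1) → VC-HIT  vc=[5, 11]
8: 0x15 (blk 5, set 1) → VC-HIT  vc=[7, 11]
9: 0x2f (blk 11, set 1) → VC-HIT  vc=[7, 5]
10: 0x1d (blk 7, set 1) → VC-HIT  vc=[11, 5]
11: 0x14 (blk 5, set 1) → VC-HIT  vc=[11, 7]
12: 0x1c (blk 7, set 1) → VC-HIT  vc=[11, 5]
13: 0x1d (blk 7, set 1) → L1-HIT  vc=[11, 5]
14: 0x2e (blk 11, set 1) → VC-HIT  vc=[7, 5]

MISSES = 3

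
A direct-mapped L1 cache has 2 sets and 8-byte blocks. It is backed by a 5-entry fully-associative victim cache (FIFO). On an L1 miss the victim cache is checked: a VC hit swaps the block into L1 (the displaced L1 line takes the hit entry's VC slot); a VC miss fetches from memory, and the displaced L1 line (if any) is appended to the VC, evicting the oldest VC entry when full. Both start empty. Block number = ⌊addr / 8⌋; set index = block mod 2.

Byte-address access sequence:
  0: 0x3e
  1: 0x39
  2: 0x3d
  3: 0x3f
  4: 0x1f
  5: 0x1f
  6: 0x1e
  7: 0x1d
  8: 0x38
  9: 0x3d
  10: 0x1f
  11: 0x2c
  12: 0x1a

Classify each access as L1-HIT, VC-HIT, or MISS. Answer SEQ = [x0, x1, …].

SEQ = [MISS, L1-HIT, L1-HIT, L1-HIT, MISS, L1-HIT, L1-HIT, L1-HIT, VC-HIT, L1-HIT, VC-HIT, MISS, VC-HIT]

0: 0x3e (blk 7, set 1) → MISS  vc=[]
1: 0x39 (blk 7, set 1) → L1-HIT  vc=[]
2: 0x3d (blk 7, set 1) → L1-HIT  vc=[]
3: 0x3f (blk 7, set 1) → L1-HIT  vc=[]
4: 0x1f (blk 3, set 1) → MISS  vc=[7]
5: 0x1f (blk 3, set 1) → L1-HIT  vc=[7]
6: 0x1e (blk 3, set 1) → L1-HIT  vc=[7]
7: 0x1d (blk 3, set 1) → L1-HIT  vc=[7]
8: 0x38 (blk 7, set 1) → VC-HIT  vc=[3]
9: 0x3d (blk 7, set 1) → L1-HIT  vc=[3]
10: 0x1f (blk 3, set 1) → VC-HIT  vc=[7]
11: 0x2c (blk 5, set 1) → MISS  vc=[7, 3]
12: 0x1a (blk 3, set 1) → VC-HIT  vc=[7, 5]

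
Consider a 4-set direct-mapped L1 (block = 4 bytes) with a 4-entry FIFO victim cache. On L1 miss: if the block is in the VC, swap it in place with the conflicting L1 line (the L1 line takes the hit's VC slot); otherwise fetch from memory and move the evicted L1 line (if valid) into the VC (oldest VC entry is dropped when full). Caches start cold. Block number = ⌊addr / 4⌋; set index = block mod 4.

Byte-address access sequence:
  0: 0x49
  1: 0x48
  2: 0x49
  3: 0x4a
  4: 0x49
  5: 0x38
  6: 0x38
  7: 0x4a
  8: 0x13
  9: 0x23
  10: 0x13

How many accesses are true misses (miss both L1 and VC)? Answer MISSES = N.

0: 0x49 (blk 18, set 2) → MISS  vc=[]
1: 0x48 (blk 18, set 2) → L1-HIT  vc=[]
2: 0x49 (blk 18, set 2) → L1-HIT  vc=[]
3: 0x4a (blk 18, set 2) → L1-HIT  vc=[]
4: 0x49 (blk 18, set 2) → L1-HIT  vc=[]
5: 0x38 (blk 14, set 2) → MISS  vc=[18]
6: 0x38 (blk 14, set 2) → L1-HIT  vc=[18]
7: 0x4a (blk 18, set 2) → VC-HIT  vc=[14]
8: 0x13 (blk 4, set 0) → MISS  vc=[14]
9: 0x23 (blk 8, set 0) → MISS  vc=[14, 4]
10: 0x13 (blk 4, set 0) → VC-HIT  vc=[14, 8]

MISSES = 4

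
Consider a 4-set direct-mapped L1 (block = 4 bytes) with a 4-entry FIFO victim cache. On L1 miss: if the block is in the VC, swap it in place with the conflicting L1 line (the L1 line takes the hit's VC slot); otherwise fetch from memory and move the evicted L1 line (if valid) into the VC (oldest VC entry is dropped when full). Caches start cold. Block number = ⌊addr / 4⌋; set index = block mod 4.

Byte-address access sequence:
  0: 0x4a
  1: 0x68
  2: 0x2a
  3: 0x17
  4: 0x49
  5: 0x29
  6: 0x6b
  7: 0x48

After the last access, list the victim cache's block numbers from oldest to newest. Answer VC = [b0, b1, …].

#0 0x4a→b18/s2 MISS; vc=[]
#1 0x68→b26/s2 MISS; vc=[18]
#2 0x2a→b10/s2 MISS; vc=[18,26]
#3 0x17→b5/s1 MISS; vc=[18,26]
#4 0x49→b18/s2 VC-HIT; vc=[10,26]
#5 0x29→b10/s2 VC-HIT; vc=[18,26]
#6 0x6b→b26/s2 VC-HIT; vc=[18,10]
#7 0x48→b18/s2 VC-HIT; vc=[26,10]

VC = [26, 10]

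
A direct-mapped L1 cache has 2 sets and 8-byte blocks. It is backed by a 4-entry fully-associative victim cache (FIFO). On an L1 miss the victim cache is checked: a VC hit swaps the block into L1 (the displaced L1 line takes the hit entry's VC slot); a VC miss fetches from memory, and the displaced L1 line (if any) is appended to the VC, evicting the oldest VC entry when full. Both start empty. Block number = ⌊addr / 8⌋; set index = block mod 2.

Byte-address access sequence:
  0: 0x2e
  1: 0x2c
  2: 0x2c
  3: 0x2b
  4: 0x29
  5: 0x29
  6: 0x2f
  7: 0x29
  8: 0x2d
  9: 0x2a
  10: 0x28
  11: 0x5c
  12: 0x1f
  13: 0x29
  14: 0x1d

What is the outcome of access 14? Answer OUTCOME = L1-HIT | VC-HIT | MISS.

  [0] addr=0x2e blk=5 s=1: MISS | VC []
  [1] addr=0x2c blk=5 s=1: L1-HIT | VC []
  [2] addr=0x2c blk=5 s=1: L1-HIT | VC []
  [3] addr=0x2b blk=5 s=1: L1-HIT | VC []
  [4] addr=0x29 blk=5 s=1: L1-HIT | VC []
  [5] addr=0x29 blk=5 s=1: L1-HIT | VC []
  [6] addr=0x2f blk=5 s=1: L1-HIT | VC []
  [7] addr=0x29 blk=5 s=1: L1-HIT | VC []
  [8] addr=0x2d blk=5 s=1: L1-HIT | VC []
  [9] addr=0x2a blk=5 s=1: L1-HIT | VC []
  [10] addr=0x28 blk=5 s=1: L1-HIT | VC []
  [11] addr=0x5c blk=11 s=1: MISS | VC [5]
  [12] addr=0x1f blk=3 s=1: MISS | VC [5, 11]
  [13] addr=0x29 blk=5 s=1: VC-HIT | VC [3, 11]
  [14] addr=0x1d blk=3 s=1: VC-HIT | VC [5, 11]

OUTCOME = VC-HIT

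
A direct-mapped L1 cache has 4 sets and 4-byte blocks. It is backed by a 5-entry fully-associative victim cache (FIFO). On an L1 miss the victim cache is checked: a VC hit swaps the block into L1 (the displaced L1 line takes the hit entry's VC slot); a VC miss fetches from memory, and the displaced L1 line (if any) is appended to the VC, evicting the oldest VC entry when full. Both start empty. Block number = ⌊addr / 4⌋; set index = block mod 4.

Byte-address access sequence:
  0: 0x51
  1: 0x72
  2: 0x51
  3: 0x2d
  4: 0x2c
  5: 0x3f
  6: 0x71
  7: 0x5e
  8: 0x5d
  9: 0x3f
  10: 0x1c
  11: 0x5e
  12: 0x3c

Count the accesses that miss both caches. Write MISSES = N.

MISSES = 6

0: 0x51 (blk 20, set 0) → MISS  vc=[]
1: 0x72 (blk 28, set 0) → MISS  vc=[20]
2: 0x51 (blk 20, set 0) → VC-HIT  vc=[28]
3: 0x2d (blk 11, set 3) → MISS  vc=[28]
4: 0x2c (blk 11, set 3) → L1-HIT  vc=[28]
5: 0x3f (blk 15, set 3) → MISS  vc=[28, 11]
6: 0x71 (blk 28, set 0) → VC-HIT  vc=[20, 11]
7: 0x5e (blk 23, set 3) → MISS  vc=[20, 11, 15]
8: 0x5d (blk 23, set 3) → L1-HIT  vc=[20, 11, 15]
9: 0x3f (blk 15, set 3) → VC-HIT  vc=[20, 11, 23]
10: 0x1c (blk 7, set 3) → MISS  vc=[20, 11, 23, 15]
11: 0x5e (blk 23, set 3) → VC-HIT  vc=[20, 11, 7, 15]
12: 0x3c (blk 15, set 3) → VC-HIT  vc=[20, 11, 7, 23]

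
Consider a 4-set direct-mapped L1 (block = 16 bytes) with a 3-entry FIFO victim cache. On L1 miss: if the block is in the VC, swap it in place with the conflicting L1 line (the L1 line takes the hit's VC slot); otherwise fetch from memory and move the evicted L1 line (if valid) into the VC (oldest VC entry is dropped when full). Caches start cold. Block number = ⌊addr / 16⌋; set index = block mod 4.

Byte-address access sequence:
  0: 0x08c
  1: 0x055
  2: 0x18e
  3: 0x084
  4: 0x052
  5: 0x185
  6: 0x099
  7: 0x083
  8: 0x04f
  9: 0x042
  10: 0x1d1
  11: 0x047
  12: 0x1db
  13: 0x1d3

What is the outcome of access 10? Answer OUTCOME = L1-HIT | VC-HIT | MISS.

OUTCOME = MISS

#0 0x8c→b8/s0 MISS; vc=[]
#1 0x55→b5/s1 MISS; vc=[]
#2 0x18e→b24/s0 MISS; vc=[8]
#3 0x84→b8/s0 VC-HIT; vc=[24]
#4 0x52→b5/s1 L1-HIT; vc=[24]
#5 0x185→b24/s0 VC-HIT; vc=[8]
#6 0x99→b9/s1 MISS; vc=[8,5]
#7 0x83→b8/s0 VC-HIT; vc=[24,5]
#8 0x4f→b4/s0 MISS; vc=[24,5,8]
#9 0x42→b4/s0 L1-HIT; vc=[24,5,8]
#10 0x1d1→b29/s1 MISS; vc=[5,8,9]
#11 0x47→b4/s0 L1-HIT; vc=[5,8,9]
#12 0x1db→b29/s1 L1-HIT; vc=[5,8,9]
#13 0x1d3→b29/s1 L1-HIT; vc=[5,8,9]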